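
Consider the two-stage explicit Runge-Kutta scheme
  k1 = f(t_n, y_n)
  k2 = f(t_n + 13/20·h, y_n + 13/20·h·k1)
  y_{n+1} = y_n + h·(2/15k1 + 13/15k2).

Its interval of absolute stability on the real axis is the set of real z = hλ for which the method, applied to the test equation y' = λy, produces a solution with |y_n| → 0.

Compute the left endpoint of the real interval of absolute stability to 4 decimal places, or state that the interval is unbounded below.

With y'=λy (z=hλ):
  k1=λy_n ⇒ h·k1=z·y_n;  k2=λ(1+13/20z)y_n ⇒ h·k2=z(1+13/20z)y_n
  y_{n+1}/y_n = 1 + 2/15z + 13/15z(1+13/20z) = 1 + z + 169/300z²
  ⇒ R(z) = 1 + z + 169/300z².

Boundary: |R(x)|=1, x<0.
x=-0.91: |R|=0.5565
R=1: x+169/300x²=0 ⇒ x=−300/169=-1.7751; min R=1−1/(4·169/300)=0.5562>−1
Confirm numerically:
  x=-1.582: |R|=0.82787 <1
  x=-1.303: |R|=0.65343 <1
  x=-1.043: |R|=0.56982 <1
  x=-2.329: |R|=1.72666 >1
  x=-2.138: |R|=1.43702 >1
  x=-1.852: |R|=1.08018 >1
Stable set (-1.7751, 0).

left endpoint -1.7751.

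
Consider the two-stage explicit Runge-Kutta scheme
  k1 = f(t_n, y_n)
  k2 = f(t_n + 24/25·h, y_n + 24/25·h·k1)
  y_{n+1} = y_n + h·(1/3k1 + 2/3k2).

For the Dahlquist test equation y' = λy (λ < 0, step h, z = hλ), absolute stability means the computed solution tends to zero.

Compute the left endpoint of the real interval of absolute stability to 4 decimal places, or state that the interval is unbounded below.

left endpoint -1.5625.

With y'=λy (z=hλ):
  k1=λy_n ⇒ h·k1=z·y_n;  k2=λ(1+24/25z)y_n ⇒ h·k2=z(1+24/25z)y_n
  y_{n+1}/y_n = 1 + 1/3z + 2/3z(1+24/25z) = 1 + z + 16/25z²
  R(z) = 1 + z + 16/25z².

Need |R(x)|<1, x<0.
x=-1.43: |R|=0.8787
R=1: x+16/25x²=0 ⇒ x=−25/16=-1.5625; min R=1−1/(4·16/25)=0.6094>−1
Confirm numerically:
  x=-1.317: |R|=0.79307 <1
  x=-1.054: |R|=0.65699 <1
  x=-0.797: |R|=0.60953 <1
  x=-2.093: |R|=1.71062 >1
  x=-1.799: |R|=1.27230 >1
  x=-1.608: |R|=1.04682 >1
So |R|<1 on (-1.5625, 0).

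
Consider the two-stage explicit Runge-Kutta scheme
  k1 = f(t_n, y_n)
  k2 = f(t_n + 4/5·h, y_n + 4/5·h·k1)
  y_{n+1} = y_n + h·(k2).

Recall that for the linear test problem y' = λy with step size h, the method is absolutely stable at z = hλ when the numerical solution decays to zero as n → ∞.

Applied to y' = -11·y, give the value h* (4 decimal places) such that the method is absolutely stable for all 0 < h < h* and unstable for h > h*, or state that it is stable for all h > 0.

On y'=λy, z=hλ:
  k1=λy_n ⇒ h·k1=z·y_n;  k2=λ(1+4/5z)y_n ⇒ h·k2=z(1+4/5z)y_n
  y_{n+1}/y_n = 1 + z(1+4/5z) = 1 + z + 4/5z²
  ⇒ R(z) = 1 + z + 4/5z².

Solve |R(x)|<1 on ℝ⁻.
x=-1.06: |R|=0.8389
R=1: x+4/5x²=0 ⇒ x=−5/4=-1.2500; min R=1−1/(4·4/5)=0.6875>−1
Confirm numerically:
  x=-1.021: |R|=0.81295 <1
  x=-0.701: |R|=0.69212 <1
  x=-0.674: |R|=0.68942 <1
  x=-1.830: |R|=1.84912 >1
  x=-1.663: |R|=1.54946 >1
  x=-1.610: |R|=1.46368 >1
So |R|<1 on (-1.2500, 0).

(-1.2500,0); λ=-11 ⇒ h* = (5/4)/11 = 0.1136.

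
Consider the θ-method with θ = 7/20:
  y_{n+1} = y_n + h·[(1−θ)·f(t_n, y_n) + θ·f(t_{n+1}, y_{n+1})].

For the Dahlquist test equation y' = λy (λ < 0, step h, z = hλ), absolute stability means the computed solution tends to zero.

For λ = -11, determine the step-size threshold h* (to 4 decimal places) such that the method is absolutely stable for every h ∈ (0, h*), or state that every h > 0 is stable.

(-6.6667,0); λ=-11 ⇒ h* = (20/3)/11 = 0.6061.

Set f=λy, z=hλ:
  y_{n+1} = y_n + z·[13/20·y_n + 7/20·y_{n+1}] ⇒ (1 − 7/20z)y_{n+1} = (1 + 13/20z)y_n
  R(z) = (1 + 13/20z)/(1 − 7/20z).

Solve |R(x)|<1 on ℝ⁻.
x=-1.17: |R|=0.1699
R=−1: 1+13/20x = −1+7/20x ⇒ -3/10x=2 ⇒ x=2/(-3/10)=-6.6667
Confirm numerically:
  x=-6.060: |R|=0.94169 <1
  x=-3.545: |R|=0.58206 <1
  x=-2.749: |R|=0.40101 <1
  x=-7.059: |R|=1.03391 >1
  x=-6.887: |R|=1.01938 >1
  x=-6.758: |R|=1.00814 >1
Interval (-6.6667, 0).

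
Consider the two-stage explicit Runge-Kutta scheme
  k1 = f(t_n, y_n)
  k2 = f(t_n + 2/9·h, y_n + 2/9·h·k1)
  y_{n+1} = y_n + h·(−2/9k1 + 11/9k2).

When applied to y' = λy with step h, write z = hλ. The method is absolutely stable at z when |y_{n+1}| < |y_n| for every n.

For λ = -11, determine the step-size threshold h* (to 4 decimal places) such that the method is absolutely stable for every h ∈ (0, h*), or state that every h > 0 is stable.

Test eqn y'=λy, z=hλ:
  k1=λy_n ⇒ h·k1=z·y_n;  k2=λ(1+2/9z)y_n ⇒ h·k2=z(1+2/9z)y_n
  y_{n+1}/y_n = 1 − 2/9z + 11/9z(1+2/9z) = 1 + z + 22/81z²
  R(z) = 1 + z + 22/81z².

Solve |R(x)|<1 on ℝ⁻.
x=-0.44: |R|=0.6126
R=1: x+22/81x²=0 ⇒ x=−81/22=-3.6818; min R=1−1/(4·22/81)=0.0795>−1
Confirm numerically:
  x=-3.453: |R|=0.78540 <1
  x=-2.180: |R|=0.11078 <1
  x=-2.045: |R|=0.09086 <1
  x=-4.242: |R|=1.64541 >1
  x=-3.985: |R|=1.32815 >1
  x=-3.940: |R|=1.27629 >1
So |R|<1 on (-3.6818, 0).

(-3.6818,0); λ=-11 ⇒ h* = (81/22)/11 = 0.3347.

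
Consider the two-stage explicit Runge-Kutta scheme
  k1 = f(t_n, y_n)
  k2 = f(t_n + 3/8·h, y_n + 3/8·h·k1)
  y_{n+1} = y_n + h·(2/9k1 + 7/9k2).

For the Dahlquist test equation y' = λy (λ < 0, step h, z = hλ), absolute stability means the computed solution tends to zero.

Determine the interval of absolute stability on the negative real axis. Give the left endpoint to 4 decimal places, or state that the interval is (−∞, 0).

(-3.4286, 0).

Set f=λy, z=hλ:
  k1=λy_n ⇒ h·k1=z·y_n;  k2=λ(1+3/8z)y_n ⇒ h·k2=z(1+3/8z)y_n
  y_{n+1}/y_n = 1 + 2/9z + 7/9z(1+3/8z) = 1 + z + 7/24z²
  ⇒ R(z) = 1 + z + 7/24z².

Need |R(x)|<1, x<0.
x=-1.66: |R|=0.1437
R=1: x+7/24x²=0 ⇒ x=−24/7=-3.4286; min R=1−1/(4·7/24)=0.1429>−1
Confirm numerically:
  x=-3.262: |R|=0.84152 <1
  x=-3.032: |R|=0.64930 <1
  x=-2.236: |R|=0.22224 <1
  x=-4.024: |R|=1.69883 >1
  x=-3.643: |R|=1.22784 >1
Stable set (-3.4286, 0).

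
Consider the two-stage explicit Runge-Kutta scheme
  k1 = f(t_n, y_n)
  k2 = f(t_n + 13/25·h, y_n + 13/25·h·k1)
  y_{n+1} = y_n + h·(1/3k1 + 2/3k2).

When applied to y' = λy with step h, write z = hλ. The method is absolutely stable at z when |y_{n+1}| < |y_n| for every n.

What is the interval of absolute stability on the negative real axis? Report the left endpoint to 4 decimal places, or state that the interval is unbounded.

With y'=λy (z=hλ):
  k1=λy_n ⇒ h·k1=z·y_n;  k2=λ(1+13/25z)y_n ⇒ h·k2=z(1+13/25z)y_n
  y_{n+1}/y_n = 1 + 1/3z + 2/3z(1+13/25z) = 1 + z + 26/75z²
  so R(z) = 1 + z + 26/75z².

Need |R(x)|<1, x<0.
x=-1.43: |R|=0.2789
R=1: x+26/75x²=0 ⇒ x=−75/26=-2.8846; min R=1−1/(4·26/75)=0.2788>−1
Confirm numerically:
  x=-2.257: |R|=0.50894 <1
  x=-1.304: |R|=0.28548 <1
  x=-1.218: |R|=0.29629 <1
  x=-3.216: |R|=1.36945 >1
  x=-2.980: |R|=1.09854 >1
Stable set (-2.8846, 0).

z∈(-2.8846,0).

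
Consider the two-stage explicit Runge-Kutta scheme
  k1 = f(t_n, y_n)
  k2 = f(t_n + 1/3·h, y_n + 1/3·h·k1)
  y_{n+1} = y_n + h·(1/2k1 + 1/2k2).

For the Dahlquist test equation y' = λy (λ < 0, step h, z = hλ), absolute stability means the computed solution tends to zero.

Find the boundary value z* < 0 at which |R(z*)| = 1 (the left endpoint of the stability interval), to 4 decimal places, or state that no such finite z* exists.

With y'=λy (z=hλ):
  k1=λy_n ⇒ h·k1=z·y_n;  k2=λ(1+1/3z)y_n ⇒ h·k2=z(1+1/3z)y_n
  y_{n+1}/y_n = 1 + 1/2z + 1/2z(1+1/3z) = 1 + z + 1/6z²
  so R(z) = 1 + z + 1/6z².

Need |R(x)|<1, x<0.
x=-0.35: |R|=0.6704
R=1: x+1/6x²=0 ⇒ x=−6=-6.0000; min R=1−1/(4·1/6)=-0.5000>−1
Confirm numerically:
  x=-5.661: |R|=0.68015 <1
  x=-5.273: |R|=0.36109 <1
  x=-3.493: |R|=0.45949 <1
  x=-6.066: |R|=1.06673 >1
  x=-6.025: |R|=1.02510 >1
Stable set (-6.0000, 0).

left endpoint -6.0000.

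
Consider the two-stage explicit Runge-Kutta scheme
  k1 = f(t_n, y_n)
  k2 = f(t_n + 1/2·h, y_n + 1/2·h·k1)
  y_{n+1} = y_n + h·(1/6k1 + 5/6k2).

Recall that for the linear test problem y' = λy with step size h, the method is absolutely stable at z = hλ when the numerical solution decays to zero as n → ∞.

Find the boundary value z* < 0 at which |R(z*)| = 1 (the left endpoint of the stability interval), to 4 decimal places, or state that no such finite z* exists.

With y'=λy (z=hλ):
  k1=λy_n ⇒ h·k1=z·y_n;  k2=λ(1+1/2z)y_n ⇒ h·k2=z(1+1/2z)y_n
  y_{n+1}/y_n = 1 + 1/6z + 5/6z(1+1/2z) = 1 + z + 5/12z²
  ⇒ R(z) = 1 + z + 5/12z².

Need |R(x)|<1, x<0.
x=-0.74: |R|=0.4882
R=1: x+5/12x²=0 ⇒ x=−12/5=-2.4000; min R=1−1/(4·5/12)=0.4000>−1
Confirm numerically:
  x=-1.939: |R|=0.62755 <1
  x=-1.777: |R|=0.53872 <1
  x=-1.483: |R|=0.43337 <1
  x=-2.838: |R|=1.51794 >1
  x=-2.626: |R|=1.24728 >1
  x=-2.474: |R|=1.07628 >1
So |R|<1 on (-2.4000, 0).

z* = -2.4000.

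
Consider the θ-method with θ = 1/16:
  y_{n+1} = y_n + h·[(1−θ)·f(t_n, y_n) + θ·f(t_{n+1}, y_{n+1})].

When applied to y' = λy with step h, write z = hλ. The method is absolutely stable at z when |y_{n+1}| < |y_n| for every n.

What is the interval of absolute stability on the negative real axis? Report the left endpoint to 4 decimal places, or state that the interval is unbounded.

z∈(-2.2857,0).

Set f=λy, z=hλ:
  y_{n+1} = y_n + z·[15/16·y_n + 1/16·y_{n+1}] ⇒ (1 − 1/16z)y_{n+1} = (1 + 15/16z)y_n
  R(z) = (1 + 15/16z)/(1 − 1/16z).

Solve |R(x)|<1 on ℝ⁻.
x=-0.79: |R|=0.2472
R=−1: 1+15/16x = −1+1/16x ⇒ -7/8x=2 ⇒ x=2/(-7/8)=-2.2857
Confirm numerically:
  x=-1.610: |R|=0.46281 <1
  x=-1.469: |R|=0.34547 <1
  x=-1.223: |R|=0.13616 <1
  x=-1.194: |R|=0.11109 <1
  x=-2.798: |R|=1.38153 >1
  x=-2.638: |R|=1.26462 >1
  x=-2.464: |R|=1.13518 >1
Stable set (-2.2857, 0).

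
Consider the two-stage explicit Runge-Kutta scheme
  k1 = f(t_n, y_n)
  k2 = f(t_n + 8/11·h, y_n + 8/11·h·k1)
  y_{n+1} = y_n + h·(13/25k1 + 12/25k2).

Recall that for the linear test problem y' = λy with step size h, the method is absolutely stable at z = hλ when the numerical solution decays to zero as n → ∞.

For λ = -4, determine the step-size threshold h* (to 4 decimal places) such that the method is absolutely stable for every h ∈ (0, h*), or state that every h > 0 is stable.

On y'=λy, z=hλ:
  k1=λy_n ⇒ h·k1=z·y_n;  k2=λ(1+8/11z)y_n ⇒ h·k2=z(1+8/11z)y_n
  y_{n+1}/y_n = 1 + 13/25z + 12/25z(1+8/11z) = 1 + z + 96/275z²
  so R(z) = 1 + z + 96/275z².

Need |R(x)|<1, x<0.
x=-1.66: |R|=0.3020
R=1: x+96/275x²=0 ⇒ x=−275/96=-2.8646; min R=1−1/(4·96/275)=0.2839>−1
Confirm numerically:
  x=-2.780: |R|=0.91791 <1
  x=-2.266: |R|=0.52650 <1
  x=-1.419: |R|=0.28392 <1
  x=-3.214: |R|=1.39204 >1
  x=-2.960: |R|=1.09859 >1
So |R|<1 on (-2.8646, 0).

(-2.8646,0); λ=-4 ⇒ h* = (275/96)/4 = 0.7161.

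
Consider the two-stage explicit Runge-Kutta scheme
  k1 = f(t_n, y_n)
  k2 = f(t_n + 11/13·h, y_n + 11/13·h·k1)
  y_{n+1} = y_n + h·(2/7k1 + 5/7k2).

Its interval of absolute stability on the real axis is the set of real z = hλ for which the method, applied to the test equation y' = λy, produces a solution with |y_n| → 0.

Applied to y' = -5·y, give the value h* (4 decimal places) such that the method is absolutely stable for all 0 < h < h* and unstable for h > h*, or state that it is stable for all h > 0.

On y'=λy, z=hλ:
  k1=λy_n ⇒ h·k1=z·y_n;  k2=λ(1+11/13z)y_n ⇒ h·k2=z(1+11/13z)y_n
  y_{n+1}/y_n = 1 + 2/7z + 5/7z(1+11/13z) = 1 + z + 55/91z²
  ⇒ R(z) = 1 + z + 55/91z².

Need |R(x)|<1, x<0.
x=-0.38: |R|=0.7073
R=1: x+55/91x²=0 ⇒ x=−91/55=-1.6545; min R=1−1/(4·55/91)=0.5864>−1
Confirm numerically:
  x=-1.385: |R|=0.77437 <1
  x=-1.014: |R|=0.60744 <1
  x=-0.833: |R|=0.58638 <1
  x=-0.670: |R|=0.60131 <1
  x=-2.104: |R|=1.57155 >1
  x=-1.685: |R|=1.03102 >1
  x=-1.676: |R|=1.02173 >1
So |R|<1 on (-1.6545, 0).

(-1.6545,0); λ=-5 ⇒ h* = (91/55)/5 = 0.3309.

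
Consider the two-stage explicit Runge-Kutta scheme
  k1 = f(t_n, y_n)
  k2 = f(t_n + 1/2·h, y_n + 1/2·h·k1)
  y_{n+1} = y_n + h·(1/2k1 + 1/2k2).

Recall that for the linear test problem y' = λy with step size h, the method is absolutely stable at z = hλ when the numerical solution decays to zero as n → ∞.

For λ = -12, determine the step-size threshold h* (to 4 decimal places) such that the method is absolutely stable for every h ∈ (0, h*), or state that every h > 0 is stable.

Test eqn y'=λy, z=hλ:
  k1=λy_n ⇒ h·k1=z·y_n;  k2=λ(1+1/2z)y_n ⇒ h·k2=z(1+1/2z)y_n
  y_{n+1}/y_n = 1 + 1/2z + 1/2z(1+1/2z) = 1 + z + 1/4z²
  ⇒ R(z) = 1 + z + 1/4z².

Boundary: |R(x)|=1, x<0.
x=-0.63: |R|=0.4692
R=1: x+1/4x²=0 ⇒ x=−4=-4.0000; min R=1−1/(4·1/4)=0.0000>−1
Confirm numerically:
  x=-3.647: |R|=0.67815 <1
  x=-3.594: |R|=0.63521 <1
  x=-3.297: |R|=0.42055 <1
  x=-1.741: |R|=0.01677 <1
  x=-4.397: |R|=1.43640 >1
  x=-4.127: |R|=1.13103 >1
So |R|<1 on (-4.0000, 0).

(-4.0000,0); λ=-12 ⇒ h* = (4)/12 = 0.3333.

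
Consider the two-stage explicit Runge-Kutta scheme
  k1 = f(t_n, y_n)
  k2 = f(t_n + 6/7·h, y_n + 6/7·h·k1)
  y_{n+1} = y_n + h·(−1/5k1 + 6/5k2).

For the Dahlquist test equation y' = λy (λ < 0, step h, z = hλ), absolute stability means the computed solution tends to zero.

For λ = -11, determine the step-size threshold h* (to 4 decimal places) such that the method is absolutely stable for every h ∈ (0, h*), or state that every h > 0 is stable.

(-0.9722,0); λ=-11 ⇒ h* = (35/36)/11 = 0.0884.

With y'=λy (z=hλ):
  k1=λy_n ⇒ h·k1=z·y_n;  k2=λ(1+6/7z)y_n ⇒ h·k2=z(1+6/7z)y_n
  y_{n+1}/y_n = 1 − 1/5z + 6/5z(1+6/7z) = 1 + z + 36/35z²
  Hence R(z) = 1 + z + 36/35z².

Find x<0 with |R(x)|<1.
x=-1.5: |R|=1.8143
R=1: x+36/35x²=0 ⇒ x=−35/36=-0.9722; min R=1−1/(4·36/35)=0.7569>−1
Confirm numerically:
  x=-0.929: |R|=0.95870 <1
  x=-0.839: |R|=0.88503 <1
  x=-0.472: |R|=0.75715 <1
  x=-0.408: |R|=0.76322 <1
  x=-1.446: |R|=1.70466 >1
  x=-1.337: |R|=1.50164 >1
  x=-1.068: |R|=1.10521 >1
Stable set (-0.9722, 0).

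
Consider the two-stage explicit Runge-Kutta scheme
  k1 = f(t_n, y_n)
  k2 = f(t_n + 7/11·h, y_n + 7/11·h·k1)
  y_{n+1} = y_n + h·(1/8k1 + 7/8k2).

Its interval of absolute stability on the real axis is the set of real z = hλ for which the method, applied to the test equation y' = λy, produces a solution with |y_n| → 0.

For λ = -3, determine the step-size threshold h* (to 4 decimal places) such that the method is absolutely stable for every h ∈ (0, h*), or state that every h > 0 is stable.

(-1.7959,0); λ=-3 ⇒ h* = (88/49)/3 = 0.5986.

Test eqn y'=λy, z=hλ:
  k1=λy_n ⇒ h·k1=z·y_n;  k2=λ(1+7/11z)y_n ⇒ h·k2=z(1+7/11z)y_n
  y_{n+1}/y_n = 1 + 1/8z + 7/8z(1+7/11z) = 1 + z + 49/88z²
  so R(z) = 1 + z + 49/88z².

Need |R(x)|<1, x<0.
x=-1.07: |R|=0.5675
R=1: x+49/88x²=0 ⇒ x=−88/49=-1.7959; min R=1−1/(4·49/88)=0.5510>−1
Confirm numerically:
  x=-1.658: |R|=0.87267 <1
  x=-1.486: |R|=0.74356 <1
  x=-1.047: |R|=0.56339 <1
  x=-2.271: |R|=1.60076 >1
  x=-2.119: |R|=1.38120 >1
  x=-1.879: |R|=1.08693 >1
So |R|<1 on (-1.7959, 0).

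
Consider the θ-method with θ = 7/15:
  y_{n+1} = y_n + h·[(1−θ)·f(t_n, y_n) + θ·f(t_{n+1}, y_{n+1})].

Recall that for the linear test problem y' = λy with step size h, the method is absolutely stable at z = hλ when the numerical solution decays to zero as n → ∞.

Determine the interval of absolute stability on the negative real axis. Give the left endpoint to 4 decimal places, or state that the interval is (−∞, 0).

With y'=λy (z=hλ):
  y_{n+1} = y_n + z·[8/15·y_n + 7/15·y_{n+1}] ⇒ (1 − 7/15z)y_{n+1} = (1 + 8/15z)y_n
  R(z) = (1 + 8/15z)/(1 − 7/15z).

Find x<0 with |R(x)|<1.
x=-0.56: |R|=0.5560
R=−1: 1+8/15x = −1+7/15x ⇒ -1/15x=2 ⇒ x=2/(-1/15)=-30.0000
Confirm numerically:
  x=-26.538: |R|=0.98276 <1
  x=-17.673: |R|=0.91113 <1
  x=-16.412: |R|=0.89538 <1
  x=-14.629: |R|=0.86907 <1
  x=-30.252: |R|=1.00111 >1
  x=-30.201: |R|=1.00089 >1
So |R|<1 on (-30.0000, 0).

z∈(-30.0000,0).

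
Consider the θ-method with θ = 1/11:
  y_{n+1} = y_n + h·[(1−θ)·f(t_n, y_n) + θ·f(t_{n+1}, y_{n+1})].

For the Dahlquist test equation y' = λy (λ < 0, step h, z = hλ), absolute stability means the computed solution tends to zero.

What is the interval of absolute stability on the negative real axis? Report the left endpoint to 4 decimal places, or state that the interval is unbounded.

(-2.4444, 0).

Set f=λy, z=hλ:
  y_{n+1} = y_n + z·[10/11·y_n + 1/11·y_{n+1}] ⇒ (1 − 1/11z)y_{n+1} = (1 + 10/11z)y_n
  ⇒ R(z) = (1 + 10/11z)/(1 − 1/11z).

Need |R(x)|<1, x<0.
x=-1.22: |R|=0.0982
R=−1: 1+10/11x = −1+1/11x ⇒ -9/11x=2 ⇒ x=2/(-9/11)=-2.4444
Confirm numerically:
  x=-2.202: |R|=0.83472 <1
  x=-2.111: |R|=0.77111 <1
  x=-1.830: |R|=0.56898 <1
  x=-2.949: |R|=1.32554 >1
  x=-2.829: |R|=1.25027 >1
  x=-2.619: |R|=1.11535 >1
Interval (-2.4444, 0).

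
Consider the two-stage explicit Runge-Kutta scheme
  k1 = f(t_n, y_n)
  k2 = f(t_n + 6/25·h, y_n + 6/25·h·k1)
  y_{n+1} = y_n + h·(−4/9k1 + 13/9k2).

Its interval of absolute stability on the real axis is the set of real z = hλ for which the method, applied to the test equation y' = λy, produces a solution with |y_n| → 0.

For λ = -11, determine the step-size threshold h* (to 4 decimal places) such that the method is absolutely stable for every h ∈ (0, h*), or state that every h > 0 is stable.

(-2.8846,0); λ=-11 ⇒ h* = (75/26)/11 = 0.2622.

Set f=λy, z=hλ:
  k1=λy_n ⇒ h·k1=z·y_n;  k2=λ(1+6/25z)y_n ⇒ h·k2=z(1+6/25z)y_n
  y_{n+1}/y_n = 1 − 4/9z + 13/9z(1+6/25z) = 1 + z + 26/75z²
  R(z) = 1 + z + 26/75z².

Find x<0 with |R(x)|<1.
x=-0.95: |R|=0.3629
R=1: x+26/75x²=0 ⇒ x=−75/26=-2.8846; min R=1−1/(4·26/75)=0.2788>−1
Confirm numerically:
  x=-2.297: |R|=0.53209 <1
  x=-2.176: |R|=0.46546 <1
  x=-1.740: |R|=0.30957 <1
  x=-1.399: |R|=0.27950 <1
  x=-3.176: |R|=1.32082 >1
  x=-3.157: |R|=1.29810 >1
  x=-3.083: |R|=1.21203 >1
Stable set (-2.8846, 0).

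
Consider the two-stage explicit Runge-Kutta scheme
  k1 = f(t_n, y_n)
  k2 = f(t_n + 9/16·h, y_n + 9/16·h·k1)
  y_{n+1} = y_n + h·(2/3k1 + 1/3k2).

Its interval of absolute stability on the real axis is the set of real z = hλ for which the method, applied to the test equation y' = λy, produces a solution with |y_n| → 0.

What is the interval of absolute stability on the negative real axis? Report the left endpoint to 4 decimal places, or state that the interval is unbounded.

On y'=λy, z=hλ:
  k1=λy_n ⇒ h·k1=z·y_n;  k2=λ(1+9/16z)y_n ⇒ h·k2=z(1+9/16z)y_n
  y_{n+1}/y_n = 1 + 2/3z + 1/3z(1+9/16z) = 1 + z + 3/16z²
  Hence R(z) = 1 + z + 3/16z².

Boundary: |R(x)|=1, x<0.
x=-1.22: |R|=0.0591
R=1: x+3/16x²=0 ⇒ x=−16/3=-5.3333; min R=1−1/(4·3/16)=-0.3333>−1
Confirm numerically:
  x=-4.570: |R|=0.34592 <1
  x=-3.515: |R|=0.19840 <1
  x=-2.993: |R|=0.31337 <1
  x=-5.846: |R|=1.56195 >1
  x=-5.569: |R|=1.24608 >1
So |R|<1 on (-5.3333, 0).

z∈(-5.3333,0).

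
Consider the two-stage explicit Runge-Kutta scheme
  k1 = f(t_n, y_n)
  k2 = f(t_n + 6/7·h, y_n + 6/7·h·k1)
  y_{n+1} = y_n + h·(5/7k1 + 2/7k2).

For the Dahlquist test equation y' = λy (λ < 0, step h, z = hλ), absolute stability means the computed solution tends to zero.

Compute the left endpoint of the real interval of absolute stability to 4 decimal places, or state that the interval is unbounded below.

left endpoint -4.0833.

With y'=λy (z=hλ):
  k1=λy_n ⇒ h·k1=z·y_n;  k2=λ(1+6/7z)y_n ⇒ h·k2=z(1+6/7z)y_n
  y_{n+1}/y_n = 1 + 5/7z + 2/7z(1+6/7z) = 1 + z + 12/49z²
  R(z) = 1 + z + 12/49z².

Solve |R(x)|<1 on ℝ⁻.
x=-1.64: |R|=0.0187
R=1: x+12/49x²=0 ⇒ x=−49/12=-4.0833; min R=1−1/(4·12/49)=-0.0208>−1
Confirm numerically:
  x=-3.998: |R|=0.91645 <1
  x=-3.503: |R|=0.50215 <1
  x=-2.464: |R|=0.02285 <1
  x=-4.653: |R|=1.64914 >1
  x=-4.316: |R|=1.24592 >1
  x=-4.228: |R|=1.14979 >1
Interval (-4.0833, 0).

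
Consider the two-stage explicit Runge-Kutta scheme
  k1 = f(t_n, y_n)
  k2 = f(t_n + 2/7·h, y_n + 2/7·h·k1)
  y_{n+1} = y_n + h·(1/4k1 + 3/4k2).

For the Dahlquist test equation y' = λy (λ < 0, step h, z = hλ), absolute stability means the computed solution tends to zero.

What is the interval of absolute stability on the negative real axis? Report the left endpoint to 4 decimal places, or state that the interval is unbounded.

With y'=λy (z=hλ):
  k1=λy_n ⇒ h·k1=z·y_n;  k2=λ(1+2/7z)y_n ⇒ h·k2=z(1+2/7z)y_n
  y_{n+1}/y_n = 1 + 1/4z + 3/4z(1+2/7z) = 1 + z + 3/14z²
  so R(z) = 1 + z + 3/14z².

Boundary: |R(x)|=1, x<0.
x=-1.61: |R|=0.0546
R=1: x+3/14x²=0 ⇒ x=−14/3=-4.6667; min R=1−1/(4·3/14)=-0.1667>−1
Confirm numerically:
  x=-3.704: |R|=0.23592 <1
  x=-3.017: |R|=0.06651 <1
  x=-1.881: |R|=0.12282 <1
  x=-4.800: |R|=1.13714 >1
  x=-4.759: |R|=1.09416 >1
Interval (-4.6667, 0).

z∈(-4.6667,0).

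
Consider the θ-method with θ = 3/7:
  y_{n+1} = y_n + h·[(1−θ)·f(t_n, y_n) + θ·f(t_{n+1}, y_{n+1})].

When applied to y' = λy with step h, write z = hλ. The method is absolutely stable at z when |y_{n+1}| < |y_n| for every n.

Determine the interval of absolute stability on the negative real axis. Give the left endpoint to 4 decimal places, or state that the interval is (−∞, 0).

Set f=λy, z=hλ:
  y_{n+1} = y_n + z·[4/7·y_n + 3/7·y_{n+1}] ⇒ (1 − 3/7z)y_{n+1} = (1 + 4/7z)y_n
  so R(z) = (1 + 4/7z)/(1 − 3/7z).

Boundary: |R(x)|=1, x<0.
x=-0.65: |R|=0.4916
R=−1: 1+4/7x = −1+3/7x ⇒ -1/7x=2 ⇒ x=2/(-1/7)=-14.0000
Confirm numerically:
  x=-8.896: |R|=0.84849 <1
  x=-7.866: |R|=0.79953 <1
  x=-7.470: |R|=0.77797 <1
  x=-6.864: |R|=0.74137 <1
  x=-14.374: |R|=1.00746 >1
  x=-14.333: |R|=1.00666 >1
  x=-14.151: |R|=1.00305 >1
Stable set (-14.0000, 0).

z∈(-14.0000,0).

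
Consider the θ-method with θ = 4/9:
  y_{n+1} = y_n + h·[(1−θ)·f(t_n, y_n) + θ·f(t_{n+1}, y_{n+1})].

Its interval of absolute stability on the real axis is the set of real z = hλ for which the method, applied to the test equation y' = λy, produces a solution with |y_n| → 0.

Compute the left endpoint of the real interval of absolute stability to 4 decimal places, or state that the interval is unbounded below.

left endpoint -18.0000.

On y'=λy, z=hλ:
  y_{n+1} = y_n + z·[5/9·y_n + 4/9·y_{n+1}] ⇒ (1 − 4/9z)y_{n+1} = (1 + 5/9z)y_n
  ⇒ R(z) = (1 + 5/9z)/(1 − 4/9z).

Need |R(x)|<1, x<0.
x=-1.4: |R|=0.1370
R=−1: 1+5/9x = −1+4/9x ⇒ -1/9x=2 ⇒ x=2/(-1/9)=-18.0000
Confirm numerically:
  x=-16.840: |R|=0.98481 <1
  x=-11.094: |R|=0.87062 <1
  x=-10.596: |R|=0.85591 <1
  x=-18.212: |R|=1.00259 >1
  x=-18.020: |R|=1.00025 >1
Interval (-18.0000, 0).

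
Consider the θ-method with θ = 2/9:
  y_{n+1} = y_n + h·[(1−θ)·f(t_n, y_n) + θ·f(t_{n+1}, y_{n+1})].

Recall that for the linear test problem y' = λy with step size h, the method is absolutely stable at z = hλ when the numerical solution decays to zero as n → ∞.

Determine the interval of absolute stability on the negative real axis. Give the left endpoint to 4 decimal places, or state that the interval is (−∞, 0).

Set f=λy, z=hλ:
  y_{n+1} = y_n + z·[7/9·y_n + 2/9·y_{n+1}] ⇒ (1 − 2/9z)y_{n+1} = (1 + 7/9z)y_n
  so R(z) = (1 + 7/9z)/(1 − 2/9z).

Solve |R(x)|<1 on ℝ⁻.
x=-1.19: |R|=0.0589
R=−1: 1+7/9x = −1+2/9x ⇒ -5/9x=2 ⇒ x=2/(-5/9)=-3.6000
Confirm numerically:
  x=-3.026: |R|=0.80933 <1
  x=-2.387: |R|=0.55968 <1
  x=-1.448: |R|=0.09549 <1
  x=-4.174: |R|=1.16544 >1
  x=-4.127: |R|=1.15272 >1
  x=-3.792: |R|=1.05789 >1
Interval (-3.6000, 0).

(-3.6000, 0).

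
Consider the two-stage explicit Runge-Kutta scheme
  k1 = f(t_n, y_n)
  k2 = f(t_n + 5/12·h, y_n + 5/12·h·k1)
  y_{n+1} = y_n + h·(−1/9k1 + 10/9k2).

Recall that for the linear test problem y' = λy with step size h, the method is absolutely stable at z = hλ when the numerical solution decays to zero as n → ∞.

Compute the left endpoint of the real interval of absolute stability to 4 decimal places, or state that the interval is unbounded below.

z* = -2.1600.

Test eqn y'=λy, z=hλ:
  k1=λy_n ⇒ h·k1=z·y_n;  k2=λ(1+5/12z)y_n ⇒ h·k2=z(1+5/12z)y_n
  y_{n+1}/y_n = 1 − 1/9z + 10/9z(1+5/12z) = 1 + z + 25/54z²
  R(z) = 1 + z + 25/54z².

Need |R(x)|<1, x<0.
x=-1.19: |R|=0.4656
R=1: x+25/54x²=0 ⇒ x=−54/25=-2.1600; min R=1−1/(4·25/54)=0.4600>−1
Confirm numerically:
  x=-2.102: |R|=0.94356 <1
  x=-1.963: |R|=0.82097 <1
  x=-1.424: |R|=0.51479 <1
  x=-0.968: |R|=0.46581 <1
  x=-2.712: |R|=1.69307 >1
  x=-2.680: |R|=1.64519 >1
Interval (-2.1600, 0).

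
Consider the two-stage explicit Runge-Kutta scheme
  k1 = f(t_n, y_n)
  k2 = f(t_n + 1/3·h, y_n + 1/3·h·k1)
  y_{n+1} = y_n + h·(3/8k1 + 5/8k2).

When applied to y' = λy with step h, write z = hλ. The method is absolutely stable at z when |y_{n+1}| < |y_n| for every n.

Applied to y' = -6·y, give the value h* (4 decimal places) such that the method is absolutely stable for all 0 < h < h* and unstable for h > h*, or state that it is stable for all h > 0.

Test eqn y'=λy, z=hλ:
  k1=λy_n ⇒ h·k1=z·y_n;  k2=λ(1+1/3z)y_n ⇒ h·k2=z(1+1/3z)y_n
  y_{n+1}/y_n = 1 + 3/8z + 5/8z(1+1/3z) = 1 + z + 5/24z²
  R(z) = 1 + z + 5/24z².

Solve |R(x)|<1 on ℝ⁻.
x=-1: |R|=0.2083
R=1: x+5/24x²=0 ⇒ x=−24/5=-4.8000; min R=1−1/(4·5/24)=-0.2000>−1
Confirm numerically:
  x=-3.547: |R|=0.07409 <1
  x=-2.499: |R|=0.19796 <1
  x=-2.084: |R|=0.17920 <1
  x=-5.236: |R|=1.47560 >1
  x=-4.951: |R|=1.15575 >1
  x=-4.834: |R|=1.03424 >1
Stable set (-4.8000, 0).

(-4.8000,0); λ=-6 ⇒ h* = (24/5)/6 = 0.8000.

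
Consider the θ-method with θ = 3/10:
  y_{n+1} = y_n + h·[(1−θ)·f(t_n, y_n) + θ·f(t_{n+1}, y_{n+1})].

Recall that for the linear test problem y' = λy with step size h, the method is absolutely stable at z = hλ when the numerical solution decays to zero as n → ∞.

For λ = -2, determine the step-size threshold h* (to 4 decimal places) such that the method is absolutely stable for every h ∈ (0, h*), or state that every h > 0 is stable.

(-5.0000,0); λ=-2 ⇒ h* = (5)/2 = 2.5000.

With y'=λy (z=hλ):
  y_{n+1} = y_n + z·[7/10·y_n + 3/10·y_{n+1}] ⇒ (1 − 3/10z)y_{n+1} = (1 + 7/10z)y_n
  Hence R(z) = (1 + 7/10z)/(1 − 3/10z).

Solve |R(x)|<1 on ℝ⁻.
x=-1.21: |R|=0.1123
R=−1: 1+7/10x = −1+3/10x ⇒ -2/5x=2 ⇒ x=2/(-2/5)=-5.0000
Confirm numerically:
  x=-4.378: |R|=0.89245 <1
  x=-4.189: |R|=0.85625 <1
  x=-3.358: |R|=0.67281 <1
  x=-2.886: |R|=0.54679 <1
  x=-5.217: |R|=1.03384 >1
  x=-5.027: |R|=1.00431 >1
So |R|<1 on (-5.0000, 0).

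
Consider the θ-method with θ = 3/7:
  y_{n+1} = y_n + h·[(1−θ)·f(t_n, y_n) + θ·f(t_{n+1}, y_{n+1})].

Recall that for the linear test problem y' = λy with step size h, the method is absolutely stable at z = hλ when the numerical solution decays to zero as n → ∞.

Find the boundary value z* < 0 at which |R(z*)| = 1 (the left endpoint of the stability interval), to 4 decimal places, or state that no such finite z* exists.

With y'=λy (z=hλ):
  y_{n+1} = y_n + z·[4/7·y_n + 3/7·y_{n+1}] ⇒ (1 − 3/7z)y_{n+1} = (1 + 4/7z)y_n
  R(z) = (1 + 4/7z)/(1 − 3/7z).

Solve |R(x)|<1 on ℝ⁻.
x=-0.96: |R|=0.3198
R=−1: 1+4/7x = −1+3/7x ⇒ -1/7x=2 ⇒ x=2/(-1/7)=-14.0000
Confirm numerically:
  x=-11.324: |R|=0.93469 <1
  x=-8.451: |R|=0.82849 <1
  x=-7.861: |R|=0.79927 <1
  x=-14.501: |R|=1.00992 >1
  x=-14.249: |R|=1.00501 >1
  x=-14.085: |R|=1.00173 >1
So |R|<1 on (-14.0000, 0).

z* = -14.0000.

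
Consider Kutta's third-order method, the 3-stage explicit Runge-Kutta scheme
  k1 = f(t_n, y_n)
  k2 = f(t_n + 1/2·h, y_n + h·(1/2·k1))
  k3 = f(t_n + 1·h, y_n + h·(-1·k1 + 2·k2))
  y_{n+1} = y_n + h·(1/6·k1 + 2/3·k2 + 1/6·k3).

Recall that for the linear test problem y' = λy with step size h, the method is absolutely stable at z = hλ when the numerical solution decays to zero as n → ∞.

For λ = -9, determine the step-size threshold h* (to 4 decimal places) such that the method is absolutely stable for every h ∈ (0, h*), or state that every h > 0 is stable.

(-2.5127,0); λ=-9 ⇒ h* = 0.2792.

Set f=λy, z=hλ:
  order 3, 3-stage ⇒ R(z)=1+z+z^2/2+z^3/6
  (e.g. R(-1.24)=0.21103, |R|=0.21103)

Solve |R(x)|<1 on ℝ⁻.
x=-1.24: |R|=0.2110
|R(-1.42)|=0.1110 |R(-0.81)|=0.4295 |R(-0.54)|=0.5796
Bisect:
  x_lo=-2.9842 |R|=1.9609  x_hi=-0.0553 |R|=0.9462
  mid=-1.51976 |R|=0.05005 →hi
  mid=-2.25200 |R|=0.61975 →hi
  mid=-2.61812 |R|=1.18186 →lo
  mid=-2.43506 |R|=0.87676 →hi
  mid=-2.52659 |R|=1.02291 →lo
  mid=-2.48083 |R|=0.94829 →hi
  mid=-2.50371 |R|=0.98521 →hi
  mid=-2.51515 |R|=1.00396 →lo
  mid=-2.50943 |R|=0.99456 →hi
  ...
  [-2.51283,-2.51265] ⇒ x*=-2.5127
Interval (-2.5127, 0).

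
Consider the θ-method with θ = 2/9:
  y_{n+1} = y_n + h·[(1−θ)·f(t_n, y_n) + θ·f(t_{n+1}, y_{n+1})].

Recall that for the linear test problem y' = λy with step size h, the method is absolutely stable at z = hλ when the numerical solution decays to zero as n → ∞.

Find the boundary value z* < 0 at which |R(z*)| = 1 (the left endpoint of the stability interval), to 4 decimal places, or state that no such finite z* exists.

z* = -3.6000.

Set f=λy, z=hλ:
  y_{n+1} = y_n + z·[7/9·y_n + 2/9·y_{n+1}] ⇒ (1 − 2/9z)y_{n+1} = (1 + 7/9z)y_n
  ⇒ R(z) = (1 + 7/9z)/(1 − 2/9z).

Boundary: |R(x)|=1, x<0.
x=-0.85: |R|=0.2850
R=−1: 1+7/9x = −1+2/9x ⇒ -5/9x=2 ⇒ x=2/(-5/9)=-3.6000
Confirm numerically:
  x=-3.562: |R|=0.98822 <1
  x=-2.361: |R|=0.54854 <1
  x=-2.081: |R|=0.42296 <1
  x=-4.060: |R|=1.13435 >1
  x=-4.023: |R|=1.12408 >1
  x=-3.684: |R|=1.02566 >1
Stable set (-3.6000, 0).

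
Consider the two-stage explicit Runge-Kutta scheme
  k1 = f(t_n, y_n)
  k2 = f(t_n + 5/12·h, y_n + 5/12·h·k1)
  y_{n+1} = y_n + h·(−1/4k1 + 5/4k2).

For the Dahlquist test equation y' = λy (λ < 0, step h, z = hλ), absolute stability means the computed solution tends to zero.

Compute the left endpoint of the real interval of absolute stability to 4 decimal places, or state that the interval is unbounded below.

left endpoint -1.9200.

Test eqn y'=λy, z=hλ:
  k1=λy_n ⇒ h·k1=z·y_n;  k2=λ(1+5/12z)y_n ⇒ h·k2=z(1+5/12z)y_n
  y_{n+1}/y_n = 1 − 1/4z + 5/4z(1+5/12z) = 1 + z + 25/48z²
  R(z) = 1 + z + 25/48z².

Solve |R(x)|<1 on ℝ⁻.
x=-0.96: |R|=0.5200
R=1: x+25/48x²=0 ⇒ x=−48/25=-1.9200; min R=1−1/(4·25/48)=0.5200>−1
Confirm numerically:
  x=-1.859: |R|=0.94094 <1
  x=-1.744: |R|=0.84013 <1
  x=-1.424: |R|=0.63213 <1
  x=-1.364: |R|=0.60501 <1
  x=-2.283: |R|=1.43163 >1
  x=-2.217: |R|=1.34294 >1
  x=-2.099: |R|=1.19569 >1
Interval (-1.9200, 0).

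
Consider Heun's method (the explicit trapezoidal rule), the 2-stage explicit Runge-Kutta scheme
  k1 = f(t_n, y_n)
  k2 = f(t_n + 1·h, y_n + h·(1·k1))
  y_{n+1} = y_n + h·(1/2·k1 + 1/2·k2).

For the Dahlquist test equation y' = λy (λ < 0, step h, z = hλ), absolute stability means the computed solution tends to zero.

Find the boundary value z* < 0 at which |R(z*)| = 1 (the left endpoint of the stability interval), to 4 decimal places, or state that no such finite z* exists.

With y'=λy (z=hλ):
  order 2, 2-stage ⇒ R(z)=1+z+z^2/2
  (e.g. R(-1.39)=0.57605, |R|=0.57605)

Boundary: |R(x)|=1, x<0.
x=-1.39: |R|=0.5760
|R(-1.29)|=0.5421 |R(-1.06)|=0.5018 |R(-0.52)|=0.6152
Bisect:
  x_lo=-2.8086 |R|=2.1355  x_hi=-0.1116 |R|=0.8947
  mid=-1.46006 |R|=0.60583 →hi
  mid=-2.13432 |R|=1.14334 →lo
  mid=-1.79719 |R|=0.81776 →hi
  mid=-1.96575 |R|=0.96634 →hi
  mid=-2.05004 |R|=1.05129 →lo
  mid=-2.00789 |R|=1.00793 →lo
  mid=-1.98682 |R|=0.98691 →hi
  ...
  [-2.00016,-1.99999] ⇒ x*=-2.0000
Stable set (-2.0000, 0).

left endpoint -2.0000.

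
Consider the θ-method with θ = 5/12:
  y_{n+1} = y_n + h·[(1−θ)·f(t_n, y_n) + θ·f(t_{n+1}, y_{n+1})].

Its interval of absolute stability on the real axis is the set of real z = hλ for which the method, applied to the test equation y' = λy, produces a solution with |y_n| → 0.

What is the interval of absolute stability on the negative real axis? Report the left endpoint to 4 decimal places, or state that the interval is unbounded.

Set f=λy, z=hλ:
  y_{n+1} = y_n + z·[7/12·y_n + 5/12·y_{n+1}] ⇒ (1 − 5/12z)y_{n+1} = (1 + 7/12z)y_n
  so R(z) = (1 + 7/12z)/(1 − 5/12z).

Boundary: |R(x)|=1, x<0.
x=-0.91: |R|=0.3402
R=−1: 1+7/12x = −1+5/12x ⇒ -1/6x=2 ⇒ x=2/(-1/6)=-12.0000
Confirm numerically:
  x=-8.804: |R|=0.88590 <1
  x=-8.172: |R|=0.85516 <1
  x=-5.576: |R|=0.67783 <1
  x=-12.476: |R|=1.01280 >1
  x=-12.359: |R|=1.00973 >1
So |R|<1 on (-12.0000, 0).

z∈(-12.0000,0).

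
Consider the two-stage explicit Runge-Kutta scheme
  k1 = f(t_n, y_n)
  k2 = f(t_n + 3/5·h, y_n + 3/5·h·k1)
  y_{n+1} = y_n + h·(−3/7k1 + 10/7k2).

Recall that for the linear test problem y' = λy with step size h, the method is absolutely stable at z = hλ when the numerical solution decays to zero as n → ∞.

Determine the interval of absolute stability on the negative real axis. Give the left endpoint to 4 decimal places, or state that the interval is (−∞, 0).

(-1.1667, 0).

Test eqn y'=λy, z=hλ:
  k1=λy_n ⇒ h·k1=z·y_n;  k2=λ(1+3/5z)y_n ⇒ h·k2=z(1+3/5z)y_n
  y_{n+1}/y_n = 1 − 3/7z + 10/7z(1+3/5z) = 1 + z + 6/7z²
  Hence R(z) = 1 + z + 6/7z².

Boundary: |R(x)|=1, x<0.
x=-1.11: |R|=0.9461
R=1: x+6/7x²=0 ⇒ x=−7/6=-1.1667; min R=1−1/(4·6/7)=0.7083>−1
Confirm numerically:
  x=-1.054: |R|=0.89821 <1
  x=-0.656: |R|=0.71286 <1
  x=-0.602: |R|=0.70863 <1
  x=-1.596: |R|=1.58733 >1
  x=-1.388: |R|=1.26332 >1
Stable set (-1.1667, 0).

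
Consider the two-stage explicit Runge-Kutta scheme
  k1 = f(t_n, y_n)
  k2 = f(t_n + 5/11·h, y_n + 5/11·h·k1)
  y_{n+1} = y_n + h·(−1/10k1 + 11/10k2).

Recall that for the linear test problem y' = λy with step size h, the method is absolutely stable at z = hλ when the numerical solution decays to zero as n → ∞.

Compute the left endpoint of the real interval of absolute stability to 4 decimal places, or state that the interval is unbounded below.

z* = -2.0000.

On y'=λy, z=hλ:
  k1=λy_n ⇒ h·k1=z·y_n;  k2=λ(1+5/11z)y_n ⇒ h·k2=z(1+5/11z)y_n
  y_{n+1}/y_n = 1 − 1/10z + 11/10z(1+5/11z) = 1 + z + 1/2z²
  so R(z) = 1 + z + 1/2z².

Solve |R(x)|<1 on ℝ⁻.
x=-0.94: |R|=0.5018
R=1: x+1/2x²=0 ⇒ x=−2=-2.0000; min R=1−1/(4·1/2)=0.5000>−1
Confirm numerically:
  x=-1.262: |R|=0.53432 <1
  x=-1.002: |R|=0.50000 <1
  x=-0.974: |R|=0.50034 <1
  x=-0.869: |R|=0.50858 <1
  x=-2.391: |R|=1.46744 >1
  x=-2.376: |R|=1.44669 >1
  x=-2.162: |R|=1.17512 >1
Stable set (-2.0000, 0).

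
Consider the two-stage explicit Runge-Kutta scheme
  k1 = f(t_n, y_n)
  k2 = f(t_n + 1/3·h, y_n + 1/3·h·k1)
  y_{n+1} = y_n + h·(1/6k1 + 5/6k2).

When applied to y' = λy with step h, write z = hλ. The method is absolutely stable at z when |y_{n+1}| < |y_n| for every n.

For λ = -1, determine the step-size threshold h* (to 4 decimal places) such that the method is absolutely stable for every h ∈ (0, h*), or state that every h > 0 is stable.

Test eqn y'=λy, z=hλ:
  k1=λy_n ⇒ h·k1=z·y_n;  k2=λ(1+1/3z)y_n ⇒ h·k2=z(1+1/3z)y_n
  y_{n+1}/y_n = 1 + 1/6z + 5/6z(1+1/3z) = 1 + z + 5/18z²
  Hence R(z) = 1 + z + 5/18z².

Solve |R(x)|<1 on ℝ⁻.
x=-0.68: |R|=0.4484
R=1: x+5/18x²=0 ⇒ x=−18/5=-3.6000; min R=1−1/(4·5/18)=0.1000>−1
Confirm numerically:
  x=-3.052: |R|=0.53542 <1
  x=-2.323: |R|=0.17598 <1
  x=-2.002: |R|=0.11133 <1
  x=-1.708: |R|=0.10235 <1
  x=-4.168: |R|=1.65762 >1
  x=-4.023: |R|=1.47270 >1
  x=-3.958: |R|=1.39360 >1
So |R|<1 on (-3.6000, 0).

(-3.6000,0); λ=-1 ⇒ h* = (18/5)/1 = 3.6000.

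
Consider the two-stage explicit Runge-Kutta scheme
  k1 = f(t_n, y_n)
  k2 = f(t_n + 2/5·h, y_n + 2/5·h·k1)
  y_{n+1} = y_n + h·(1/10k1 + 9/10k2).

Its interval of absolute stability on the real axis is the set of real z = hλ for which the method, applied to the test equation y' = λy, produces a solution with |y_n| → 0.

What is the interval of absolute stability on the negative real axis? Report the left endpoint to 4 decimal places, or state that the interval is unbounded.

(-2.7778, 0).

With y'=λy (z=hλ):
  k1=λy_n ⇒ h·k1=z·y_n;  k2=λ(1+2/5z)y_n ⇒ h·k2=z(1+2/5z)y_n
  y_{n+1}/y_n = 1 + 1/10z + 9/10z(1+2/5z) = 1 + z + 9/25z²
  so R(z) = 1 + z + 9/25z².

Boundary: |R(x)|=1, x<0.
x=-0.86: |R|=0.4063
R=1: x+9/25x²=0 ⇒ x=−25/9=-2.7778; min R=1−1/(4·9/25)=0.3056>−1
Confirm numerically:
  x=-2.579: |R|=0.81545 <1
  x=-2.407: |R|=0.67871 <1
  x=-1.903: |R|=0.40071 <1
  x=-3.001: |R|=1.24116 >1
  x=-2.852: |R|=1.07621 >1
Stable set (-2.7778, 0).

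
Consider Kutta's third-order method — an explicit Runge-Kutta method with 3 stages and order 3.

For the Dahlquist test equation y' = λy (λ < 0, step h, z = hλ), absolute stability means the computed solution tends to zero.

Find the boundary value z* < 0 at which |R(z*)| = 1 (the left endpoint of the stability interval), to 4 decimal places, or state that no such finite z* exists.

left endpoint -2.5127.

With y'=λy (z=hλ):
  order 3, 3-stage ⇒ R(z)=1+z+z^2/2+z^3/6
  (e.g. R(-1.58)=0.01081, |R|=0.01081)

Solve |R(x)|<1 on ℝ⁻.
x=-1.58: |R|=0.0108
|R(-2.86)|=1.6691 |R(-1.62)|=0.0164 |R(-0.9)|=0.3835
Bisect:
  x_lo=-3.1695 |R|=2.4534  x_hi=-0.1096 |R|=0.8962
  mid=-1.63956 |R|=0.03005 →hi
  mid=-2.40454 |R|=0.83073 →hi
  mid=-2.78703 |R|=1.51132 →lo
  mid=-2.59579 |R|=1.14185 →lo
  mid=-2.50016 |R|=0.97943 →hi
  mid=-2.54797 |R|=1.05887 →lo
  mid=-2.52407 |R|=1.01872 →lo
  ...
  [-2.51286,-2.51268] ⇒ x*=-2.5127
Stable set (-2.5127, 0).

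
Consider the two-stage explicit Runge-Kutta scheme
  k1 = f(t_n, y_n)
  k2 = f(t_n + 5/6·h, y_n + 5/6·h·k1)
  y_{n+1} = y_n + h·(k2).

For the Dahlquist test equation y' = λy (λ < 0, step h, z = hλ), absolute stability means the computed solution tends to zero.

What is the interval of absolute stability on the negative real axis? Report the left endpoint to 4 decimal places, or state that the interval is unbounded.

Set f=λy, z=hλ:
  k1=λy_n ⇒ h·k1=z·y_n;  k2=λ(1+5/6z)y_n ⇒ h·k2=z(1+5/6z)y_n
  y_{n+1}/y_n = 1 + z(1+5/6z) = 1 + z + 5/6z²
  so R(z) = 1 + z + 5/6z².

Boundary: |R(x)|=1, x<0.
x=-1.61: |R|=1.5501
R=1: x+5/6x²=0 ⇒ x=−6/5=-1.2000; min R=1−1/(4·5/6)=0.7000>−1
Confirm numerically:
  x=-0.968: |R|=0.81285 <1
  x=-0.671: |R|=0.70420 <1
  x=-0.502: |R|=0.70800 <1
  x=-1.533: |R|=1.42541 >1
  x=-1.259: |R|=1.06190 >1
Stable set (-1.2000, 0).

z∈(-1.2000,0).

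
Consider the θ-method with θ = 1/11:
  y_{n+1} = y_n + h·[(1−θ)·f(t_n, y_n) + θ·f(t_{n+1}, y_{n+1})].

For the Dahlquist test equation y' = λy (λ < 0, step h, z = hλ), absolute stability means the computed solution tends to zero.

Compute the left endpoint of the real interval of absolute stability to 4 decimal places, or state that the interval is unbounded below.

Test eqn y'=λy, z=hλ:
  y_{n+1} = y_n + z·[10/11·y_n + 1/11·y_{n+1}] ⇒ (1 − 1/11z)y_{n+1} = (1 + 10/11z)y_n
  so R(z) = (1 + 10/11z)/(1 − 1/11z).

Boundary: |R(x)|=1, x<0.
x=-1.4: |R|=0.2419
R=−1: 1+10/11x = −1+1/11x ⇒ -9/11x=2 ⇒ x=2/(-9/11)=-2.4444
Confirm numerically:
  x=-1.973: |R|=0.67294 <1
  x=-1.970: |R|=0.67078 <1
  x=-1.308: |R|=0.16900 <1
  x=-1.223: |R|=0.10063 <1
  x=-3.006: |R|=1.36085 >1
  x=-2.981: |R|=1.34540 >1
Stable set (-2.4444, 0).

left endpoint -2.4444.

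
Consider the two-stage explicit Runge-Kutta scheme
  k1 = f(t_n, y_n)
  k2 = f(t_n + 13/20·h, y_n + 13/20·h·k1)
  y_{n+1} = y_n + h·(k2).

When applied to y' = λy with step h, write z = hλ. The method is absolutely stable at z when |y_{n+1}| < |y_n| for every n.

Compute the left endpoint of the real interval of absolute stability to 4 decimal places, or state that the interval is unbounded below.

z* = -1.5385.

Test eqn y'=λy, z=hλ:
  k1=λy_n ⇒ h·k1=z·y_n;  k2=λ(1+13/20z)y_n ⇒ h·k2=z(1+13/20z)y_n
  y_{n+1}/y_n = 1 + z(1+13/20z) = 1 + z + 13/20z²
  Hence R(z) = 1 + z + 13/20z².

Solve |R(x)|<1 on ℝ⁻.
x=-1.12: |R|=0.6954
R=1: x+13/20x²=0 ⇒ x=−20/13=-1.5385; min R=1−1/(4·13/20)=0.6154>−1
Confirm numerically:
  x=-1.348: |R|=0.83312 <1
  x=-1.174: |R|=0.72188 <1
  x=-1.126: |R|=0.69812 <1
  x=-1.862: |R|=1.39158 >1
  x=-1.635: |R|=1.10260 >1
Stable set (-1.5385, 0).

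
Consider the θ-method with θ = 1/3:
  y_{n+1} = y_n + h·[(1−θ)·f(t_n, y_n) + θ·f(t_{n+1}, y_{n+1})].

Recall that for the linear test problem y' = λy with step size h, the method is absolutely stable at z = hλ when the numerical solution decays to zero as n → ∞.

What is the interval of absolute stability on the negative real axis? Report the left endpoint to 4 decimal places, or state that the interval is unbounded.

On y'=λy, z=hλ:
  y_{n+1} = y_n + z·[2/3·y_n + 1/3·y_{n+1}] ⇒ (1 − 1/3z)y_{n+1} = (1 + 2/3z)y_n
  R(z) = (1 + 2/3z)/(1 − 1/3z).

Boundary: |R(x)|=1, x<0.
x=-0.95: |R|=0.2785
R=−1: 1+2/3x = −1+1/3x ⇒ -1/3x=2 ⇒ x=2/(-1/3)=-6.0000
Confirm numerically:
  x=-4.639: |R|=0.82184 <1
  x=-3.278: |R|=0.56642 <1
  x=-3.104: |R|=0.52556 <1
  x=-3.007: |R|=0.50175 <1
  x=-6.414: |R|=1.04398 >1
  x=-6.105: |R|=1.01153 >1
  x=-6.095: |R|=1.01045 >1
Stable set (-6.0000, 0).

(-6.0000, 0).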